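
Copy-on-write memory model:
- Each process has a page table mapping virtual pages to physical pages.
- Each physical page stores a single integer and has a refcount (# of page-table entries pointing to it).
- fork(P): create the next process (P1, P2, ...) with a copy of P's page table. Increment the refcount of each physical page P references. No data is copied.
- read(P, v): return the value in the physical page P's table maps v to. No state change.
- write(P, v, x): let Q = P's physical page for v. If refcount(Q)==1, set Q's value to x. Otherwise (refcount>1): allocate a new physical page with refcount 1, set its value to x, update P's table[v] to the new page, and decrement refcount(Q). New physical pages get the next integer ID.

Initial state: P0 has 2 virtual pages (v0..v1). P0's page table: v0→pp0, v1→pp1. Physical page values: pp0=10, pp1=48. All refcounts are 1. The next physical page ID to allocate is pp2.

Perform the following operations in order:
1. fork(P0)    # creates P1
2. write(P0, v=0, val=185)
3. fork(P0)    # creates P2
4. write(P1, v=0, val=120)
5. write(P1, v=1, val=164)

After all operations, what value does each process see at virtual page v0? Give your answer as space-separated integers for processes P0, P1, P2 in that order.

Answer: 185 120 185

Derivation:
Op 1: fork(P0) -> P1. 2 ppages; refcounts: pp0:2 pp1:2
Op 2: write(P0, v0, 185). refcount(pp0)=2>1 -> COPY to pp2. 3 ppages; refcounts: pp0:1 pp1:2 pp2:1
Op 3: fork(P0) -> P2. 3 ppages; refcounts: pp0:1 pp1:3 pp2:2
Op 4: write(P1, v0, 120). refcount(pp0)=1 -> write in place. 3 ppages; refcounts: pp0:1 pp1:3 pp2:2
Op 5: write(P1, v1, 164). refcount(pp1)=3>1 -> COPY to pp3. 4 ppages; refcounts: pp0:1 pp1:2 pp2:2 pp3:1
P0: v0 -> pp2 = 185
P1: v0 -> pp0 = 120
P2: v0 -> pp2 = 185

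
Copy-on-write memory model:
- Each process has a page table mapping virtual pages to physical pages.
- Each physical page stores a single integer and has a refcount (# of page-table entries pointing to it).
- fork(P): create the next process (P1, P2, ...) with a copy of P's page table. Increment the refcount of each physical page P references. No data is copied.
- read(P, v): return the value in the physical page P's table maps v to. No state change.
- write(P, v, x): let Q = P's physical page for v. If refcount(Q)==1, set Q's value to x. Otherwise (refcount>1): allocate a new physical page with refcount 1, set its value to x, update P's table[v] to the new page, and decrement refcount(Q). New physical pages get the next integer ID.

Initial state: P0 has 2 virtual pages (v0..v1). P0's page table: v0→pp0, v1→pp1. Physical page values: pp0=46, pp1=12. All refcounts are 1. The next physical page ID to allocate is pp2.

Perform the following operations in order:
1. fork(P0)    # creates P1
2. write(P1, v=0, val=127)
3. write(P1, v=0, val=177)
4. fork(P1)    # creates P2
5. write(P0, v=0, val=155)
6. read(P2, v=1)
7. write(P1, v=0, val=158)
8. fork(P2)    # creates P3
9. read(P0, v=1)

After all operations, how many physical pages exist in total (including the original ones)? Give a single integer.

Answer: 4

Derivation:
Op 1: fork(P0) -> P1. 2 ppages; refcounts: pp0:2 pp1:2
Op 2: write(P1, v0, 127). refcount(pp0)=2>1 -> COPY to pp2. 3 ppages; refcounts: pp0:1 pp1:2 pp2:1
Op 3: write(P1, v0, 177). refcount(pp2)=1 -> write in place. 3 ppages; refcounts: pp0:1 pp1:2 pp2:1
Op 4: fork(P1) -> P2. 3 ppages; refcounts: pp0:1 pp1:3 pp2:2
Op 5: write(P0, v0, 155). refcount(pp0)=1 -> write in place. 3 ppages; refcounts: pp0:1 pp1:3 pp2:2
Op 6: read(P2, v1) -> 12. No state change.
Op 7: write(P1, v0, 158). refcount(pp2)=2>1 -> COPY to pp3. 4 ppages; refcounts: pp0:1 pp1:3 pp2:1 pp3:1
Op 8: fork(P2) -> P3. 4 ppages; refcounts: pp0:1 pp1:4 pp2:2 pp3:1
Op 9: read(P0, v1) -> 12. No state change.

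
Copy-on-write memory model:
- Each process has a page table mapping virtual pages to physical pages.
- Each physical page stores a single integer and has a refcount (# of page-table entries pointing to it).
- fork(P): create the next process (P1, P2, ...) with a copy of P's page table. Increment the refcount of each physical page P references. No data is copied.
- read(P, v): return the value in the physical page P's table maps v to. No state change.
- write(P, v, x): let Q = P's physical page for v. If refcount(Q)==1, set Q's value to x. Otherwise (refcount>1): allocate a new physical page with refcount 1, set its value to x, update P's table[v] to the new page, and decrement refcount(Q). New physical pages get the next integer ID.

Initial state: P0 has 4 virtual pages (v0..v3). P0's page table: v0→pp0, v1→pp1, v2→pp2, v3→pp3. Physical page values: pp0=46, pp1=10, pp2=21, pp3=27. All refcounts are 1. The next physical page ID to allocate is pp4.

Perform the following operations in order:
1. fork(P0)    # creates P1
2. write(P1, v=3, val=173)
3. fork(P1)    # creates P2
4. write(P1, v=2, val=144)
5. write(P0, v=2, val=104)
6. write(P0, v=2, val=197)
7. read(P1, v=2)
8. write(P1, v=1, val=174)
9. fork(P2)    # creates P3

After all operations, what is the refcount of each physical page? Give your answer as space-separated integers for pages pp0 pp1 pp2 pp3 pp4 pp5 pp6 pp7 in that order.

Op 1: fork(P0) -> P1. 4 ppages; refcounts: pp0:2 pp1:2 pp2:2 pp3:2
Op 2: write(P1, v3, 173). refcount(pp3)=2>1 -> COPY to pp4. 5 ppages; refcounts: pp0:2 pp1:2 pp2:2 pp3:1 pp4:1
Op 3: fork(P1) -> P2. 5 ppages; refcounts: pp0:3 pp1:3 pp2:3 pp3:1 pp4:2
Op 4: write(P1, v2, 144). refcount(pp2)=3>1 -> COPY to pp5. 6 ppages; refcounts: pp0:3 pp1:3 pp2:2 pp3:1 pp4:2 pp5:1
Op 5: write(P0, v2, 104). refcount(pp2)=2>1 -> COPY to pp6. 7 ppages; refcounts: pp0:3 pp1:3 pp2:1 pp3:1 pp4:2 pp5:1 pp6:1
Op 6: write(P0, v2, 197). refcount(pp6)=1 -> write in place. 7 ppages; refcounts: pp0:3 pp1:3 pp2:1 pp3:1 pp4:2 pp5:1 pp6:1
Op 7: read(P1, v2) -> 144. No state change.
Op 8: write(P1, v1, 174). refcount(pp1)=3>1 -> COPY to pp7. 8 ppages; refcounts: pp0:3 pp1:2 pp2:1 pp3:1 pp4:2 pp5:1 pp6:1 pp7:1
Op 9: fork(P2) -> P3. 8 ppages; refcounts: pp0:4 pp1:3 pp2:2 pp3:1 pp4:3 pp5:1 pp6:1 pp7:1

Answer: 4 3 2 1 3 1 1 1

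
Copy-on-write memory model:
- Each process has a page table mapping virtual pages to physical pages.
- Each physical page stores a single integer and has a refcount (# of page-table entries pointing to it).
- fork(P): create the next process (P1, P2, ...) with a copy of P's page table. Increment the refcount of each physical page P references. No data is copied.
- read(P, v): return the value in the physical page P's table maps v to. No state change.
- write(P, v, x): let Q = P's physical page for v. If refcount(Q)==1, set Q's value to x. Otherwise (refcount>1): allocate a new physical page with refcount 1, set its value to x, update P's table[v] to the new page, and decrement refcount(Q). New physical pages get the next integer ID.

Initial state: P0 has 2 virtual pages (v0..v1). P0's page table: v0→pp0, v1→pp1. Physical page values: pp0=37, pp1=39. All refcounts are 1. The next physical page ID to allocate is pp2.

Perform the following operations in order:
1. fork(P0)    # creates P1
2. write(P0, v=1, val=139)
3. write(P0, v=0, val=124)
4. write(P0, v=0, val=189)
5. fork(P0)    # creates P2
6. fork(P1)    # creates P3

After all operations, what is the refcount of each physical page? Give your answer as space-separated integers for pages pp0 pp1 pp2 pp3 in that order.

Op 1: fork(P0) -> P1. 2 ppages; refcounts: pp0:2 pp1:2
Op 2: write(P0, v1, 139). refcount(pp1)=2>1 -> COPY to pp2. 3 ppages; refcounts: pp0:2 pp1:1 pp2:1
Op 3: write(P0, v0, 124). refcount(pp0)=2>1 -> COPY to pp3. 4 ppages; refcounts: pp0:1 pp1:1 pp2:1 pp3:1
Op 4: write(P0, v0, 189). refcount(pp3)=1 -> write in place. 4 ppages; refcounts: pp0:1 pp1:1 pp2:1 pp3:1
Op 5: fork(P0) -> P2. 4 ppages; refcounts: pp0:1 pp1:1 pp2:2 pp3:2
Op 6: fork(P1) -> P3. 4 ppages; refcounts: pp0:2 pp1:2 pp2:2 pp3:2

Answer: 2 2 2 2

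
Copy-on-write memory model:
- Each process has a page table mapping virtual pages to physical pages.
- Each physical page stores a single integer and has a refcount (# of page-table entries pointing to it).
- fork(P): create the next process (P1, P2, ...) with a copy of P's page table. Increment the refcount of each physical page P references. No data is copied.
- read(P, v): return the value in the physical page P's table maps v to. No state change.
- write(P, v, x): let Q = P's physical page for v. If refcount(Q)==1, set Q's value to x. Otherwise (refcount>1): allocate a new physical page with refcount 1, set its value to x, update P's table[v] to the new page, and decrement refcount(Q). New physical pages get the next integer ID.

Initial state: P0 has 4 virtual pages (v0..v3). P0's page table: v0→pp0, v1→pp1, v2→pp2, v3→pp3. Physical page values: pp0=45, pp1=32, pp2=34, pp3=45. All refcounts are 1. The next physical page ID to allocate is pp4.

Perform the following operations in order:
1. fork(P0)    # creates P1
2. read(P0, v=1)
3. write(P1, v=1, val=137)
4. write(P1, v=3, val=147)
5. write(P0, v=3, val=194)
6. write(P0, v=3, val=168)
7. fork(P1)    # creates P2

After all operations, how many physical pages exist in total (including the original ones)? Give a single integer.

Answer: 6

Derivation:
Op 1: fork(P0) -> P1. 4 ppages; refcounts: pp0:2 pp1:2 pp2:2 pp3:2
Op 2: read(P0, v1) -> 32. No state change.
Op 3: write(P1, v1, 137). refcount(pp1)=2>1 -> COPY to pp4. 5 ppages; refcounts: pp0:2 pp1:1 pp2:2 pp3:2 pp4:1
Op 4: write(P1, v3, 147). refcount(pp3)=2>1 -> COPY to pp5. 6 ppages; refcounts: pp0:2 pp1:1 pp2:2 pp3:1 pp4:1 pp5:1
Op 5: write(P0, v3, 194). refcount(pp3)=1 -> write in place. 6 ppages; refcounts: pp0:2 pp1:1 pp2:2 pp3:1 pp4:1 pp5:1
Op 6: write(P0, v3, 168). refcount(pp3)=1 -> write in place. 6 ppages; refcounts: pp0:2 pp1:1 pp2:2 pp3:1 pp4:1 pp5:1
Op 7: fork(P1) -> P2. 6 ppages; refcounts: pp0:3 pp1:1 pp2:3 pp3:1 pp4:2 pp5:2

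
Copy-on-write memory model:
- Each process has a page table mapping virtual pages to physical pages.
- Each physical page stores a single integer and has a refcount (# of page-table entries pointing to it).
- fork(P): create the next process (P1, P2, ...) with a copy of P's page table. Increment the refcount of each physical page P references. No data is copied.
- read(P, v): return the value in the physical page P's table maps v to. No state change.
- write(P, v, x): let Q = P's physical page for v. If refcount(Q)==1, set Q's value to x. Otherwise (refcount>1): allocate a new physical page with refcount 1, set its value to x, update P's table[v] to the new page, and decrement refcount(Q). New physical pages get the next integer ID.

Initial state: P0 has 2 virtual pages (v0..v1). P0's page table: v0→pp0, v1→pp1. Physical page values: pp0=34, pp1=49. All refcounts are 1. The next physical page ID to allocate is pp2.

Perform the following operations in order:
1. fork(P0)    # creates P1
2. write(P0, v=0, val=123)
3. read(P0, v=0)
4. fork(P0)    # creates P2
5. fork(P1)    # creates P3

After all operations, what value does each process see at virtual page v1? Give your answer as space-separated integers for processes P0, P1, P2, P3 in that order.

Op 1: fork(P0) -> P1. 2 ppages; refcounts: pp0:2 pp1:2
Op 2: write(P0, v0, 123). refcount(pp0)=2>1 -> COPY to pp2. 3 ppages; refcounts: pp0:1 pp1:2 pp2:1
Op 3: read(P0, v0) -> 123. No state change.
Op 4: fork(P0) -> P2. 3 ppages; refcounts: pp0:1 pp1:3 pp2:2
Op 5: fork(P1) -> P3. 3 ppages; refcounts: pp0:2 pp1:4 pp2:2
P0: v1 -> pp1 = 49
P1: v1 -> pp1 = 49
P2: v1 -> pp1 = 49
P3: v1 -> pp1 = 49

Answer: 49 49 49 49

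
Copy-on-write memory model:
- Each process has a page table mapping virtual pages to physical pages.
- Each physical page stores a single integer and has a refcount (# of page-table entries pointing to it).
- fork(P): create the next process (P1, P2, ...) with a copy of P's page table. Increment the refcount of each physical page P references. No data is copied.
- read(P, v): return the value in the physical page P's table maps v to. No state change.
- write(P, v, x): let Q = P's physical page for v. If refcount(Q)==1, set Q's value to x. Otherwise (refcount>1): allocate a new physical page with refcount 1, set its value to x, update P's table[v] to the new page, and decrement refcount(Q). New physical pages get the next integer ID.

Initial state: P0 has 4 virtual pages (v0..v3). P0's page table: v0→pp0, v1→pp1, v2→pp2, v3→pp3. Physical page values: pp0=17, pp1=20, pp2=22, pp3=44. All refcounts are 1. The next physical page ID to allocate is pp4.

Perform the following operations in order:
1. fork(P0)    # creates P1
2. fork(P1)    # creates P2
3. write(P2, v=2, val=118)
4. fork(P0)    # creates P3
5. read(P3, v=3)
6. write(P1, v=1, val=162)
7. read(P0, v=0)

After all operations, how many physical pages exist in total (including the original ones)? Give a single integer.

Op 1: fork(P0) -> P1. 4 ppages; refcounts: pp0:2 pp1:2 pp2:2 pp3:2
Op 2: fork(P1) -> P2. 4 ppages; refcounts: pp0:3 pp1:3 pp2:3 pp3:3
Op 3: write(P2, v2, 118). refcount(pp2)=3>1 -> COPY to pp4. 5 ppages; refcounts: pp0:3 pp1:3 pp2:2 pp3:3 pp4:1
Op 4: fork(P0) -> P3. 5 ppages; refcounts: pp0:4 pp1:4 pp2:3 pp3:4 pp4:1
Op 5: read(P3, v3) -> 44. No state change.
Op 6: write(P1, v1, 162). refcount(pp1)=4>1 -> COPY to pp5. 6 ppages; refcounts: pp0:4 pp1:3 pp2:3 pp3:4 pp4:1 pp5:1
Op 7: read(P0, v0) -> 17. No state change.

Answer: 6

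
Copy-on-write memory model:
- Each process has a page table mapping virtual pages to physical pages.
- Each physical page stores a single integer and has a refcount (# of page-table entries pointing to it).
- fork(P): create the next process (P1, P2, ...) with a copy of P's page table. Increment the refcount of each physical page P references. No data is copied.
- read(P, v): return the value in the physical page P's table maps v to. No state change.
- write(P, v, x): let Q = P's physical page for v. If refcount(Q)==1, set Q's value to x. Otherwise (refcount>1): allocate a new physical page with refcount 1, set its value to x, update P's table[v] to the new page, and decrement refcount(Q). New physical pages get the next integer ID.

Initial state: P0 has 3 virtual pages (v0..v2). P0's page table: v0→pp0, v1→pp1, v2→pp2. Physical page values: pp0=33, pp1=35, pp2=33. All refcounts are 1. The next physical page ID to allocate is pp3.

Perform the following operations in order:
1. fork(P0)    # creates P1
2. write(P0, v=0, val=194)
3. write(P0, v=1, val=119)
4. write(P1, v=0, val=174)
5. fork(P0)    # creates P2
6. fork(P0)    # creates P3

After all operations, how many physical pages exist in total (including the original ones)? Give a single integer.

Op 1: fork(P0) -> P1. 3 ppages; refcounts: pp0:2 pp1:2 pp2:2
Op 2: write(P0, v0, 194). refcount(pp0)=2>1 -> COPY to pp3. 4 ppages; refcounts: pp0:1 pp1:2 pp2:2 pp3:1
Op 3: write(P0, v1, 119). refcount(pp1)=2>1 -> COPY to pp4. 5 ppages; refcounts: pp0:1 pp1:1 pp2:2 pp3:1 pp4:1
Op 4: write(P1, v0, 174). refcount(pp0)=1 -> write in place. 5 ppages; refcounts: pp0:1 pp1:1 pp2:2 pp3:1 pp4:1
Op 5: fork(P0) -> P2. 5 ppages; refcounts: pp0:1 pp1:1 pp2:3 pp3:2 pp4:2
Op 6: fork(P0) -> P3. 5 ppages; refcounts: pp0:1 pp1:1 pp2:4 pp3:3 pp4:3

Answer: 5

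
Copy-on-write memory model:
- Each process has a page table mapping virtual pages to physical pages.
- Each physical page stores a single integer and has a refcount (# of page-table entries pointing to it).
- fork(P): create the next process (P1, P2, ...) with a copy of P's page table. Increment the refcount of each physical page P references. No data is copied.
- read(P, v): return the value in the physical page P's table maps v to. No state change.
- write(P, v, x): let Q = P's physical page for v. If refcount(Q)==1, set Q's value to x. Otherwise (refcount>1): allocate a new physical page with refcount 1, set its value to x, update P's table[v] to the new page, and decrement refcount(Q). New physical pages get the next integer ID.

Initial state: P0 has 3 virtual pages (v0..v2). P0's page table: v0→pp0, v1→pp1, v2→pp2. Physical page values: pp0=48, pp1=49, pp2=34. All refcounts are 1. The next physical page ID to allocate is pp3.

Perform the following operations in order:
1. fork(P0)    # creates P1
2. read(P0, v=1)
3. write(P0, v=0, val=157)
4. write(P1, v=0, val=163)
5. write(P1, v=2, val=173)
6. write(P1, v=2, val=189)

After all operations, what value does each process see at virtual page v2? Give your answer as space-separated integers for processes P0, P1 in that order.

Op 1: fork(P0) -> P1. 3 ppages; refcounts: pp0:2 pp1:2 pp2:2
Op 2: read(P0, v1) -> 49. No state change.
Op 3: write(P0, v0, 157). refcount(pp0)=2>1 -> COPY to pp3. 4 ppages; refcounts: pp0:1 pp1:2 pp2:2 pp3:1
Op 4: write(P1, v0, 163). refcount(pp0)=1 -> write in place. 4 ppages; refcounts: pp0:1 pp1:2 pp2:2 pp3:1
Op 5: write(P1, v2, 173). refcount(pp2)=2>1 -> COPY to pp4. 5 ppages; refcounts: pp0:1 pp1:2 pp2:1 pp3:1 pp4:1
Op 6: write(P1, v2, 189). refcount(pp4)=1 -> write in place. 5 ppages; refcounts: pp0:1 pp1:2 pp2:1 pp3:1 pp4:1
P0: v2 -> pp2 = 34
P1: v2 -> pp4 = 189

Answer: 34 189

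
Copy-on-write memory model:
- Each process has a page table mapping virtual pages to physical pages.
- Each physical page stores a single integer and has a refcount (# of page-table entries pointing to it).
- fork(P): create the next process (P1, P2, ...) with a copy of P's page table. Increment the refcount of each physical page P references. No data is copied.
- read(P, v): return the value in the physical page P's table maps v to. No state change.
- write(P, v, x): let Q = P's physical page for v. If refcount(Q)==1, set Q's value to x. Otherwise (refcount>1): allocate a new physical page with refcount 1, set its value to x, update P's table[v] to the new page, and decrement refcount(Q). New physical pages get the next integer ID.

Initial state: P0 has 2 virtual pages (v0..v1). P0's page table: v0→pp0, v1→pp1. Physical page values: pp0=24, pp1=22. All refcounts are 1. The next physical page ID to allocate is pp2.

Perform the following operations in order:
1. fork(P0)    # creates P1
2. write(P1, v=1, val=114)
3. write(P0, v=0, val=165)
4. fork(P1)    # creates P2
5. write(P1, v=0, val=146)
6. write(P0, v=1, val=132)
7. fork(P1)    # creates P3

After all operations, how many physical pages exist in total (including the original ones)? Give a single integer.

Op 1: fork(P0) -> P1. 2 ppages; refcounts: pp0:2 pp1:2
Op 2: write(P1, v1, 114). refcount(pp1)=2>1 -> COPY to pp2. 3 ppages; refcounts: pp0:2 pp1:1 pp2:1
Op 3: write(P0, v0, 165). refcount(pp0)=2>1 -> COPY to pp3. 4 ppages; refcounts: pp0:1 pp1:1 pp2:1 pp3:1
Op 4: fork(P1) -> P2. 4 ppages; refcounts: pp0:2 pp1:1 pp2:2 pp3:1
Op 5: write(P1, v0, 146). refcount(pp0)=2>1 -> COPY to pp4. 5 ppages; refcounts: pp0:1 pp1:1 pp2:2 pp3:1 pp4:1
Op 6: write(P0, v1, 132). refcount(pp1)=1 -> write in place. 5 ppages; refcounts: pp0:1 pp1:1 pp2:2 pp3:1 pp4:1
Op 7: fork(P1) -> P3. 5 ppages; refcounts: pp0:1 pp1:1 pp2:3 pp3:1 pp4:2

Answer: 5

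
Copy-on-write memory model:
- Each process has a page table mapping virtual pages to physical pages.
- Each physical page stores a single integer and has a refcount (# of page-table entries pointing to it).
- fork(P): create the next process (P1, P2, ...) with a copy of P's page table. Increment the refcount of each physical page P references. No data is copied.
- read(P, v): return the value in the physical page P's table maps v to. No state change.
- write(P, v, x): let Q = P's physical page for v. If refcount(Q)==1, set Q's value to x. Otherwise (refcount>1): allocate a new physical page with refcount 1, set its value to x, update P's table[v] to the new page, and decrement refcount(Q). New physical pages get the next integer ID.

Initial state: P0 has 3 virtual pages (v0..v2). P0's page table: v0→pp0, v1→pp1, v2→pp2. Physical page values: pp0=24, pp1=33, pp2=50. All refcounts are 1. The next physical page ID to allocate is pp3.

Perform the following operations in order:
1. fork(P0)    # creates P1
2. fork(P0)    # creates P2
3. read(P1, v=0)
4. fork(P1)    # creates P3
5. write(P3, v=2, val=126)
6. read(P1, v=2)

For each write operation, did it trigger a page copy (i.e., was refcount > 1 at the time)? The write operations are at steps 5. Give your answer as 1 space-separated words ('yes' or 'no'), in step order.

Op 1: fork(P0) -> P1. 3 ppages; refcounts: pp0:2 pp1:2 pp2:2
Op 2: fork(P0) -> P2. 3 ppages; refcounts: pp0:3 pp1:3 pp2:3
Op 3: read(P1, v0) -> 24. No state change.
Op 4: fork(P1) -> P3. 3 ppages; refcounts: pp0:4 pp1:4 pp2:4
Op 5: write(P3, v2, 126). refcount(pp2)=4>1 -> COPY to pp3. 4 ppages; refcounts: pp0:4 pp1:4 pp2:3 pp3:1
Op 6: read(P1, v2) -> 50. No state change.

yes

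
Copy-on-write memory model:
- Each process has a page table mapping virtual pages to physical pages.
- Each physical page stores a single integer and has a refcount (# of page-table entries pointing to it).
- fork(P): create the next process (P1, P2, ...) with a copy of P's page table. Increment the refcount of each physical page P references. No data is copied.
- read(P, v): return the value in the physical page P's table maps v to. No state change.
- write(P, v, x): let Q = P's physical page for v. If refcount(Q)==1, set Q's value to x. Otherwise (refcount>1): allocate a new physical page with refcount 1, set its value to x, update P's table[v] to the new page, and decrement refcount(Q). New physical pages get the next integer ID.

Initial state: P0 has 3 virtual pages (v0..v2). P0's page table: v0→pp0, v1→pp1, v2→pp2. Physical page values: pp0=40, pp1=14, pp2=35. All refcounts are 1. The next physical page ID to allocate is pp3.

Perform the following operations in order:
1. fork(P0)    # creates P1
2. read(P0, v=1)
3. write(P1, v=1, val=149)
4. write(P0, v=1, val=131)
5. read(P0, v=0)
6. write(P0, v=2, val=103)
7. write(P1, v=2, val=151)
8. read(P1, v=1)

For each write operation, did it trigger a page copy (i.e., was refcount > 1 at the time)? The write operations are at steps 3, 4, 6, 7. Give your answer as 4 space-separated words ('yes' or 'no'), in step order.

Op 1: fork(P0) -> P1. 3 ppages; refcounts: pp0:2 pp1:2 pp2:2
Op 2: read(P0, v1) -> 14. No state change.
Op 3: write(P1, v1, 149). refcount(pp1)=2>1 -> COPY to pp3. 4 ppages; refcounts: pp0:2 pp1:1 pp2:2 pp3:1
Op 4: write(P0, v1, 131). refcount(pp1)=1 -> write in place. 4 ppages; refcounts: pp0:2 pp1:1 pp2:2 pp3:1
Op 5: read(P0, v0) -> 40. No state change.
Op 6: write(P0, v2, 103). refcount(pp2)=2>1 -> COPY to pp4. 5 ppages; refcounts: pp0:2 pp1:1 pp2:1 pp3:1 pp4:1
Op 7: write(P1, v2, 151). refcount(pp2)=1 -> write in place. 5 ppages; refcounts: pp0:2 pp1:1 pp2:1 pp3:1 pp4:1
Op 8: read(P1, v1) -> 149. No state change.

yes no yes no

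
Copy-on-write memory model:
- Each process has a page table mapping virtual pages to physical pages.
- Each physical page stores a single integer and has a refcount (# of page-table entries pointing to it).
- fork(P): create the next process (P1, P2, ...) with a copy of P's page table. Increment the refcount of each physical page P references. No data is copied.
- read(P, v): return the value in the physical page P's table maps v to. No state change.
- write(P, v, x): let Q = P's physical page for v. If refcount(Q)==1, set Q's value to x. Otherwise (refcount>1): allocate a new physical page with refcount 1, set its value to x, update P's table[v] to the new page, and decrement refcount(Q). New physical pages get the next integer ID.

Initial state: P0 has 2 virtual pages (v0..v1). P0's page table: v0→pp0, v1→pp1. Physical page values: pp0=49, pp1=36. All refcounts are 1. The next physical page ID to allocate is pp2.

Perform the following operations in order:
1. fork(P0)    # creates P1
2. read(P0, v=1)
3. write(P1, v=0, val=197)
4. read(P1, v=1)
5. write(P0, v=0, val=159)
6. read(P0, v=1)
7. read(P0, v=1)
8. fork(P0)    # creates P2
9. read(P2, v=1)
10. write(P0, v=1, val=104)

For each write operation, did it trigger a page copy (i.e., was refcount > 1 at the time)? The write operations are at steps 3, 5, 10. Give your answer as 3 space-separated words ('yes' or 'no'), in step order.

Op 1: fork(P0) -> P1. 2 ppages; refcounts: pp0:2 pp1:2
Op 2: read(P0, v1) -> 36. No state change.
Op 3: write(P1, v0, 197). refcount(pp0)=2>1 -> COPY to pp2. 3 ppages; refcounts: pp0:1 pp1:2 pp2:1
Op 4: read(P1, v1) -> 36. No state change.
Op 5: write(P0, v0, 159). refcount(pp0)=1 -> write in place. 3 ppages; refcounts: pp0:1 pp1:2 pp2:1
Op 6: read(P0, v1) -> 36. No state change.
Op 7: read(P0, v1) -> 36. No state change.
Op 8: fork(P0) -> P2. 3 ppages; refcounts: pp0:2 pp1:3 pp2:1
Op 9: read(P2, v1) -> 36. No state change.
Op 10: write(P0, v1, 104). refcount(pp1)=3>1 -> COPY to pp3. 4 ppages; refcounts: pp0:2 pp1:2 pp2:1 pp3:1

yes no yes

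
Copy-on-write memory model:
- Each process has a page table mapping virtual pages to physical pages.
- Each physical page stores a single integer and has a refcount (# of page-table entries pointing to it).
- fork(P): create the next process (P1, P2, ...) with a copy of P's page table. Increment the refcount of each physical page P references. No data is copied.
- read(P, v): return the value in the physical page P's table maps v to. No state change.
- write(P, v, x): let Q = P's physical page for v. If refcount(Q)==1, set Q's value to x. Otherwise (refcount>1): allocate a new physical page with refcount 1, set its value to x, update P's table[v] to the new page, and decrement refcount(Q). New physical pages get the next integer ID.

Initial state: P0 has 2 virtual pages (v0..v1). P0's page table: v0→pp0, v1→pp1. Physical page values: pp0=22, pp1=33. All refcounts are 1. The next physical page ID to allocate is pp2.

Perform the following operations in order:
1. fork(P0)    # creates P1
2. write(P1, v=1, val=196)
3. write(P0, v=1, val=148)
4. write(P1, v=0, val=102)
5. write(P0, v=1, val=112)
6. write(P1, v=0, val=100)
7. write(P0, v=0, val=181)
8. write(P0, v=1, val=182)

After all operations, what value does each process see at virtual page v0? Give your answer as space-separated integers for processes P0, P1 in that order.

Op 1: fork(P0) -> P1. 2 ppages; refcounts: pp0:2 pp1:2
Op 2: write(P1, v1, 196). refcount(pp1)=2>1 -> COPY to pp2. 3 ppages; refcounts: pp0:2 pp1:1 pp2:1
Op 3: write(P0, v1, 148). refcount(pp1)=1 -> write in place. 3 ppages; refcounts: pp0:2 pp1:1 pp2:1
Op 4: write(P1, v0, 102). refcount(pp0)=2>1 -> COPY to pp3. 4 ppages; refcounts: pp0:1 pp1:1 pp2:1 pp3:1
Op 5: write(P0, v1, 112). refcount(pp1)=1 -> write in place. 4 ppages; refcounts: pp0:1 pp1:1 pp2:1 pp3:1
Op 6: write(P1, v0, 100). refcount(pp3)=1 -> write in place. 4 ppages; refcounts: pp0:1 pp1:1 pp2:1 pp3:1
Op 7: write(P0, v0, 181). refcount(pp0)=1 -> write in place. 4 ppages; refcounts: pp0:1 pp1:1 pp2:1 pp3:1
Op 8: write(P0, v1, 182). refcount(pp1)=1 -> write in place. 4 ppages; refcounts: pp0:1 pp1:1 pp2:1 pp3:1
P0: v0 -> pp0 = 181
P1: v0 -> pp3 = 100

Answer: 181 100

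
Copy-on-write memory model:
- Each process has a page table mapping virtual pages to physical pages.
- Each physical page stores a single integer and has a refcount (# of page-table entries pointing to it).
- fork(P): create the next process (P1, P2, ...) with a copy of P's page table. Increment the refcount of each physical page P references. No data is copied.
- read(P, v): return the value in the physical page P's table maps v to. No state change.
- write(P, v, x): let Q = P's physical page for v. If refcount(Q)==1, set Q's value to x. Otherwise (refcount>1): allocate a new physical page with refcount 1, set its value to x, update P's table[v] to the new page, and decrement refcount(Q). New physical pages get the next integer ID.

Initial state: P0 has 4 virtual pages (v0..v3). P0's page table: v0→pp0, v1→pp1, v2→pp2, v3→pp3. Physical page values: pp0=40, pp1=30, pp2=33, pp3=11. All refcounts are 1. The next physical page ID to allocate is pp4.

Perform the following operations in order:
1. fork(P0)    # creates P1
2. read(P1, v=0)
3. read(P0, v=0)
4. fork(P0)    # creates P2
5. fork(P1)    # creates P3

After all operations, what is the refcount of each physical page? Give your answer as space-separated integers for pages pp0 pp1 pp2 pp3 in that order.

Answer: 4 4 4 4

Derivation:
Op 1: fork(P0) -> P1. 4 ppages; refcounts: pp0:2 pp1:2 pp2:2 pp3:2
Op 2: read(P1, v0) -> 40. No state change.
Op 3: read(P0, v0) -> 40. No state change.
Op 4: fork(P0) -> P2. 4 ppages; refcounts: pp0:3 pp1:3 pp2:3 pp3:3
Op 5: fork(P1) -> P3. 4 ppages; refcounts: pp0:4 pp1:4 pp2:4 pp3:4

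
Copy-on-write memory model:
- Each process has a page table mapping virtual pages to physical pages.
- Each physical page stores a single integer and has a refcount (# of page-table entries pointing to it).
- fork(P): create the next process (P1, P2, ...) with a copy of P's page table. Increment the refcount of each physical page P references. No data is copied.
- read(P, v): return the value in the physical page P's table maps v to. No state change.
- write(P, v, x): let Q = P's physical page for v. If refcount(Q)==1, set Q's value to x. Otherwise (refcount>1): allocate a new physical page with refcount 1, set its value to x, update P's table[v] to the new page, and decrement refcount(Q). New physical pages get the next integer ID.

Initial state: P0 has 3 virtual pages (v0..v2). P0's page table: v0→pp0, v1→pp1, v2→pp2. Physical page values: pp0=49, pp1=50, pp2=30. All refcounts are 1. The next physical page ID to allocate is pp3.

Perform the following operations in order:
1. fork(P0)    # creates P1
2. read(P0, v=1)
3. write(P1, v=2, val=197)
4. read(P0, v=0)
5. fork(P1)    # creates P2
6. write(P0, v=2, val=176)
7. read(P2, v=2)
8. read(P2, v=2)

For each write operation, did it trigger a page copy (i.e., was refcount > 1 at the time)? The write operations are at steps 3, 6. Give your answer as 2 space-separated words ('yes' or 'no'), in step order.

Op 1: fork(P0) -> P1. 3 ppages; refcounts: pp0:2 pp1:2 pp2:2
Op 2: read(P0, v1) -> 50. No state change.
Op 3: write(P1, v2, 197). refcount(pp2)=2>1 -> COPY to pp3. 4 ppages; refcounts: pp0:2 pp1:2 pp2:1 pp3:1
Op 4: read(P0, v0) -> 49. No state change.
Op 5: fork(P1) -> P2. 4 ppages; refcounts: pp0:3 pp1:3 pp2:1 pp3:2
Op 6: write(P0, v2, 176). refcount(pp2)=1 -> write in place. 4 ppages; refcounts: pp0:3 pp1:3 pp2:1 pp3:2
Op 7: read(P2, v2) -> 197. No state change.
Op 8: read(P2, v2) -> 197. No state change.

yes no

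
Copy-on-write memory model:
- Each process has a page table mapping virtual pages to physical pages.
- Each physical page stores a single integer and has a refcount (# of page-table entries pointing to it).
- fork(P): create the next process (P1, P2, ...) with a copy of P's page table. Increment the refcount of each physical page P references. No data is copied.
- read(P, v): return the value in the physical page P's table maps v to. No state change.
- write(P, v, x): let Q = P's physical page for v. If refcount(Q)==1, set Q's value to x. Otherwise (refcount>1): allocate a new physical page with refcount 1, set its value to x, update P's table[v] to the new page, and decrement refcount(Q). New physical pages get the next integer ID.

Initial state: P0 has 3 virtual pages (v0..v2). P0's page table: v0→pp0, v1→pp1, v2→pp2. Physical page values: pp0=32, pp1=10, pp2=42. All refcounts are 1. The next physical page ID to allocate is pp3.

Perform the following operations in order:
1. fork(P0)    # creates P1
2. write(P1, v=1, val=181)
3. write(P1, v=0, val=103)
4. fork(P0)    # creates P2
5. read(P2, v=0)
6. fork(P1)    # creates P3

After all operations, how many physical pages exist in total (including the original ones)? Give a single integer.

Answer: 5

Derivation:
Op 1: fork(P0) -> P1. 3 ppages; refcounts: pp0:2 pp1:2 pp2:2
Op 2: write(P1, v1, 181). refcount(pp1)=2>1 -> COPY to pp3. 4 ppages; refcounts: pp0:2 pp1:1 pp2:2 pp3:1
Op 3: write(P1, v0, 103). refcount(pp0)=2>1 -> COPY to pp4. 5 ppages; refcounts: pp0:1 pp1:1 pp2:2 pp3:1 pp4:1
Op 4: fork(P0) -> P2. 5 ppages; refcounts: pp0:2 pp1:2 pp2:3 pp3:1 pp4:1
Op 5: read(P2, v0) -> 32. No state change.
Op 6: fork(P1) -> P3. 5 ppages; refcounts: pp0:2 pp1:2 pp2:4 pp3:2 pp4:2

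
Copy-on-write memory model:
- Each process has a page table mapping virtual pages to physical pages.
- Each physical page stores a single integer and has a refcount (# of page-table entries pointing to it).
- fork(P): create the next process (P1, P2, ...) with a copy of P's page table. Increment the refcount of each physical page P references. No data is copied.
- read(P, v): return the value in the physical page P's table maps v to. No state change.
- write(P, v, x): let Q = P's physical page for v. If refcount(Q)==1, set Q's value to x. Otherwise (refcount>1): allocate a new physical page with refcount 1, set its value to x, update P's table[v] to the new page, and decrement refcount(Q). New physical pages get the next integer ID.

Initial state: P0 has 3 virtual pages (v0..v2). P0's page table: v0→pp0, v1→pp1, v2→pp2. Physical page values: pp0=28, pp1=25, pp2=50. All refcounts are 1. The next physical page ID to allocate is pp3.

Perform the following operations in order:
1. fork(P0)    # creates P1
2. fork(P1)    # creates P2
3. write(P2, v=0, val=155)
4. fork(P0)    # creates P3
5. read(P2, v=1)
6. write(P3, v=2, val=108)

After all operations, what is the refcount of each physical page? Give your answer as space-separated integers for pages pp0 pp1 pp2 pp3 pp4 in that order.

Op 1: fork(P0) -> P1. 3 ppages; refcounts: pp0:2 pp1:2 pp2:2
Op 2: fork(P1) -> P2. 3 ppages; refcounts: pp0:3 pp1:3 pp2:3
Op 3: write(P2, v0, 155). refcount(pp0)=3>1 -> COPY to pp3. 4 ppages; refcounts: pp0:2 pp1:3 pp2:3 pp3:1
Op 4: fork(P0) -> P3. 4 ppages; refcounts: pp0:3 pp1:4 pp2:4 pp3:1
Op 5: read(P2, v1) -> 25. No state change.
Op 6: write(P3, v2, 108). refcount(pp2)=4>1 -> COPY to pp4. 5 ppages; refcounts: pp0:3 pp1:4 pp2:3 pp3:1 pp4:1

Answer: 3 4 3 1 1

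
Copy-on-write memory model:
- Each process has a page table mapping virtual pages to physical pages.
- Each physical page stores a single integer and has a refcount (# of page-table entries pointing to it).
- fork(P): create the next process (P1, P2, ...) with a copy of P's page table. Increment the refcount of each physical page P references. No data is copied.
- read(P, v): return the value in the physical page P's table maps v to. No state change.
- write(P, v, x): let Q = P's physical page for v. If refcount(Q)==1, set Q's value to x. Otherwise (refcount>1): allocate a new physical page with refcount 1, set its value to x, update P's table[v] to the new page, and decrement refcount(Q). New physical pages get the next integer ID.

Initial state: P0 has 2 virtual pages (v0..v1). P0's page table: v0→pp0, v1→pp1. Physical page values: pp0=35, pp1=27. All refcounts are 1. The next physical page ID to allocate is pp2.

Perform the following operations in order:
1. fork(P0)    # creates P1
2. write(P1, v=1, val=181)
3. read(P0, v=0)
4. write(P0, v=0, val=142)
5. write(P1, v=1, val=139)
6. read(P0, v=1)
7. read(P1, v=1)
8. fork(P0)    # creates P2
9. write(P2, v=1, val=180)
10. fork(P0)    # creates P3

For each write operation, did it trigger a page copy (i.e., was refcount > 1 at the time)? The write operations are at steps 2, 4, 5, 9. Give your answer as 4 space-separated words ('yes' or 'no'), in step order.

Op 1: fork(P0) -> P1. 2 ppages; refcounts: pp0:2 pp1:2
Op 2: write(P1, v1, 181). refcount(pp1)=2>1 -> COPY to pp2. 3 ppages; refcounts: pp0:2 pp1:1 pp2:1
Op 3: read(P0, v0) -> 35. No state change.
Op 4: write(P0, v0, 142). refcount(pp0)=2>1 -> COPY to pp3. 4 ppages; refcounts: pp0:1 pp1:1 pp2:1 pp3:1
Op 5: write(P1, v1, 139). refcount(pp2)=1 -> write in place. 4 ppages; refcounts: pp0:1 pp1:1 pp2:1 pp3:1
Op 6: read(P0, v1) -> 27. No state change.
Op 7: read(P1, v1) -> 139. No state change.
Op 8: fork(P0) -> P2. 4 ppages; refcounts: pp0:1 pp1:2 pp2:1 pp3:2
Op 9: write(P2, v1, 180). refcount(pp1)=2>1 -> COPY to pp4. 5 ppages; refcounts: pp0:1 pp1:1 pp2:1 pp3:2 pp4:1
Op 10: fork(P0) -> P3. 5 ppages; refcounts: pp0:1 pp1:2 pp2:1 pp3:3 pp4:1

yes yes no yes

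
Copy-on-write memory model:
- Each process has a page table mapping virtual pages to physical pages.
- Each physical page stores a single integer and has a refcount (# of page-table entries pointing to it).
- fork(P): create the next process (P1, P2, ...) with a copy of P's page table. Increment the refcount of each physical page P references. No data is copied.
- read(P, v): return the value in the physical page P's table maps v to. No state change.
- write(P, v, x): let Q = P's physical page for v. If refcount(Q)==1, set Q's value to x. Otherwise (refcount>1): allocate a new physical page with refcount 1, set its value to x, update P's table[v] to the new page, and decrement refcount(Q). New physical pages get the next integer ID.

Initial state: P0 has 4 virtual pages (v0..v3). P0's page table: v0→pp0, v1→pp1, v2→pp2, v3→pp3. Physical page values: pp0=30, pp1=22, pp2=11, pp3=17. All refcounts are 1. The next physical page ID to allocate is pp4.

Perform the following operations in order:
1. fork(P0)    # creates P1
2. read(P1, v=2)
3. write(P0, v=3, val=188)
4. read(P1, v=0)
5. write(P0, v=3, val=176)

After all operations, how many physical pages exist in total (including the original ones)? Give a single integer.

Op 1: fork(P0) -> P1. 4 ppages; refcounts: pp0:2 pp1:2 pp2:2 pp3:2
Op 2: read(P1, v2) -> 11. No state change.
Op 3: write(P0, v3, 188). refcount(pp3)=2>1 -> COPY to pp4. 5 ppages; refcounts: pp0:2 pp1:2 pp2:2 pp3:1 pp4:1
Op 4: read(P1, v0) -> 30. No state change.
Op 5: write(P0, v3, 176). refcount(pp4)=1 -> write in place. 5 ppages; refcounts: pp0:2 pp1:2 pp2:2 pp3:1 pp4:1

Answer: 5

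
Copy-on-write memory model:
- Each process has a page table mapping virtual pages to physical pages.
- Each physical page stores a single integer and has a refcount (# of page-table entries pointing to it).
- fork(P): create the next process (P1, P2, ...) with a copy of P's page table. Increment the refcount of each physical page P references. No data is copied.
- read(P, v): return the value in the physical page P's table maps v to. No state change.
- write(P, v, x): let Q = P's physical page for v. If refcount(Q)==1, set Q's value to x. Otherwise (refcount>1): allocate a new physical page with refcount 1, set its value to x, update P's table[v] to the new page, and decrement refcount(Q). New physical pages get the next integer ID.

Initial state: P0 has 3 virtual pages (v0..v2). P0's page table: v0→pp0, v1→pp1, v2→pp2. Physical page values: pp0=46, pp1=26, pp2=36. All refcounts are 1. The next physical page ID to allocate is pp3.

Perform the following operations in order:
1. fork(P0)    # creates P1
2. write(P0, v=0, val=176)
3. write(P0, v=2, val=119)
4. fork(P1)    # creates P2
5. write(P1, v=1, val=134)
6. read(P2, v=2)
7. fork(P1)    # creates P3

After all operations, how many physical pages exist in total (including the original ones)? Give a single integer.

Op 1: fork(P0) -> P1. 3 ppages; refcounts: pp0:2 pp1:2 pp2:2
Op 2: write(P0, v0, 176). refcount(pp0)=2>1 -> COPY to pp3. 4 ppages; refcounts: pp0:1 pp1:2 pp2:2 pp3:1
Op 3: write(P0, v2, 119). refcount(pp2)=2>1 -> COPY to pp4. 5 ppages; refcounts: pp0:1 pp1:2 pp2:1 pp3:1 pp4:1
Op 4: fork(P1) -> P2. 5 ppages; refcounts: pp0:2 pp1:3 pp2:2 pp3:1 pp4:1
Op 5: write(P1, v1, 134). refcount(pp1)=3>1 -> COPY to pp5. 6 ppages; refcounts: pp0:2 pp1:2 pp2:2 pp3:1 pp4:1 pp5:1
Op 6: read(P2, v2) -> 36. No state change.
Op 7: fork(P1) -> P3. 6 ppages; refcounts: pp0:3 pp1:2 pp2:3 pp3:1 pp4:1 pp5:2

Answer: 6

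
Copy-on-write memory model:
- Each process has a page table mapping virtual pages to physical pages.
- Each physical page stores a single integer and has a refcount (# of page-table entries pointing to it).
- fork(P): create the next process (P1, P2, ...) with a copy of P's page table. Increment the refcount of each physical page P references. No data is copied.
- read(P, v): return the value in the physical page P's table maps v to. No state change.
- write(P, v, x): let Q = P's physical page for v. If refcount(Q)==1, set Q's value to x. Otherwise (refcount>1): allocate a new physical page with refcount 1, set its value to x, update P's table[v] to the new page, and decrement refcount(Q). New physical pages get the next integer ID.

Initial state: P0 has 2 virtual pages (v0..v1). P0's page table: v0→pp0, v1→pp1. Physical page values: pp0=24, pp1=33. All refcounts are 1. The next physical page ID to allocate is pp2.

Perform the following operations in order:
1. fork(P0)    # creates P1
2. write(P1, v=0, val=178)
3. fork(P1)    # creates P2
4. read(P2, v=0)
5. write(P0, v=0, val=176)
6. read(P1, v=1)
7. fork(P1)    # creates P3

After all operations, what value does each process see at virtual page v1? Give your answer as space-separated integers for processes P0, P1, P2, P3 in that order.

Answer: 33 33 33 33

Derivation:
Op 1: fork(P0) -> P1. 2 ppages; refcounts: pp0:2 pp1:2
Op 2: write(P1, v0, 178). refcount(pp0)=2>1 -> COPY to pp2. 3 ppages; refcounts: pp0:1 pp1:2 pp2:1
Op 3: fork(P1) -> P2. 3 ppages; refcounts: pp0:1 pp1:3 pp2:2
Op 4: read(P2, v0) -> 178. No state change.
Op 5: write(P0, v0, 176). refcount(pp0)=1 -> write in place. 3 ppages; refcounts: pp0:1 pp1:3 pp2:2
Op 6: read(P1, v1) -> 33. No state change.
Op 7: fork(P1) -> P3. 3 ppages; refcounts: pp0:1 pp1:4 pp2:3
P0: v1 -> pp1 = 33
P1: v1 -> pp1 = 33
P2: v1 -> pp1 = 33
P3: v1 -> pp1 = 33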